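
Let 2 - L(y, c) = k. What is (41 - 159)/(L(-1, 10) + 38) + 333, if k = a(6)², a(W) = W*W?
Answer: 209183/628 ≈ 333.09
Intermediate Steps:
a(W) = W²
k = 1296 (k = (6²)² = 36² = 1296)
L(y, c) = -1294 (L(y, c) = 2 - 1*1296 = 2 - 1296 = -1294)
(41 - 159)/(L(-1, 10) + 38) + 333 = (41 - 159)/(-1294 + 38) + 333 = -118/(-1256) + 333 = -118*(-1/1256) + 333 = 59/628 + 333 = 209183/628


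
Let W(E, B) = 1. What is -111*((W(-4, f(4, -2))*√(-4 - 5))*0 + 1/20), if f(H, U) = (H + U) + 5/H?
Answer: -111/20 ≈ -5.5500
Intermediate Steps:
f(H, U) = H + U + 5/H
-111*((W(-4, f(4, -2))*√(-4 - 5))*0 + 1/20) = -111*((1*√(-4 - 5))*0 + 1/20) = -111*((1*√(-9))*0 + 1/20) = -111*((1*(3*I))*0 + 1/20) = -111*((3*I)*0 + 1/20) = -111*(0 + 1/20) = -111*1/20 = -111/20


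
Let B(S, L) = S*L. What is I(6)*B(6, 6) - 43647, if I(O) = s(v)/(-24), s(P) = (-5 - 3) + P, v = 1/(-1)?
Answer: -87267/2 ≈ -43634.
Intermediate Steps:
v = -1
s(P) = -8 + P
B(S, L) = L*S
I(O) = 3/8 (I(O) = (-8 - 1)/(-24) = -9*(-1/24) = 3/8)
I(6)*B(6, 6) - 43647 = 3*(6*6)/8 - 43647 = (3/8)*36 - 43647 = 27/2 - 43647 = -87267/2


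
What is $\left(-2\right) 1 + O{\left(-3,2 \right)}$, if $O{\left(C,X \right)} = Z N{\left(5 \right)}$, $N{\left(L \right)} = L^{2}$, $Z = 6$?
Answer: $148$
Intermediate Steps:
$O{\left(C,X \right)} = 150$ ($O{\left(C,X \right)} = 6 \cdot 5^{2} = 6 \cdot 25 = 150$)
$\left(-2\right) 1 + O{\left(-3,2 \right)} = \left(-2\right) 1 + 150 = -2 + 150 = 148$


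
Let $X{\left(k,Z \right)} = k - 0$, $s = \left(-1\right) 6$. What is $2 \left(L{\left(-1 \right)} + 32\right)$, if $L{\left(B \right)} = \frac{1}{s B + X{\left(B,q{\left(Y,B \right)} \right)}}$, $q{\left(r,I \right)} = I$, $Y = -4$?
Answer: $\frac{322}{5} \approx 64.4$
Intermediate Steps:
$s = -6$
$X{\left(k,Z \right)} = k$ ($X{\left(k,Z \right)} = k + 0 = k$)
$L{\left(B \right)} = - \frac{1}{5 B}$ ($L{\left(B \right)} = \frac{1}{- 6 B + B} = \frac{1}{\left(-5\right) B} = - \frac{1}{5 B}$)
$2 \left(L{\left(-1 \right)} + 32\right) = 2 \left(- \frac{1}{5 \left(-1\right)} + 32\right) = 2 \left(\left(- \frac{1}{5}\right) \left(-1\right) + 32\right) = 2 \left(\frac{1}{5} + 32\right) = 2 \cdot \frac{161}{5} = \frac{322}{5}$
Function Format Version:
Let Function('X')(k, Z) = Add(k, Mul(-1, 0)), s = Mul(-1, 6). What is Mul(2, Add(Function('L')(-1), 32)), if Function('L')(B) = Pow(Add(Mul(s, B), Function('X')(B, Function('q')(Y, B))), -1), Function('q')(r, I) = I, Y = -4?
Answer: Rational(322, 5) ≈ 64.400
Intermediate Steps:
s = -6
Function('X')(k, Z) = k (Function('X')(k, Z) = Add(k, 0) = k)
Function('L')(B) = Mul(Rational(-1, 5), Pow(B, -1)) (Function('L')(B) = Pow(Add(Mul(-6, B), B), -1) = Pow(Mul(-5, B), -1) = Mul(Rational(-1, 5), Pow(B, -1)))
Mul(2, Add(Function('L')(-1), 32)) = Mul(2, Add(Mul(Rational(-1, 5), Pow(-1, -1)), 32)) = Mul(2, Add(Mul(Rational(-1, 5), -1), 32)) = Mul(2, Add(Rational(1, 5), 32)) = Mul(2, Rational(161, 5)) = Rational(322, 5)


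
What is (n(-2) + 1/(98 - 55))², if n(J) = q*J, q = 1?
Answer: 7225/1849 ≈ 3.9075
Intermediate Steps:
n(J) = J (n(J) = 1*J = J)
(n(-2) + 1/(98 - 55))² = (-2 + 1/(98 - 55))² = (-2 + 1/43)² = (-85/43)² = 7225/1849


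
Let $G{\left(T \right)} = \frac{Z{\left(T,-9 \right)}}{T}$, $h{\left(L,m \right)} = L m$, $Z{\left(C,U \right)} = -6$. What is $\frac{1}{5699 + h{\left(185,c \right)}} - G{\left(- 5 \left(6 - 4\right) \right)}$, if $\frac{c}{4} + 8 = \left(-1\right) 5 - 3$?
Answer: $- \frac{18428}{30705} \approx -0.60016$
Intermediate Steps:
$c = -64$ ($c = -32 + 4 \left(\left(-1\right) 5 - 3\right) = -32 + 4 \left(-5 - 3\right) = -32 + 4 \left(-8\right) = -32 - 32 = -64$)
$G{\left(T \right)} = - \frac{6}{T}$
$\frac{1}{5699 + h{\left(185,c \right)}} - G{\left(- 5 \left(6 - 4\right) \right)} = \frac{1}{5699 + 185 \left(-64\right)} - - \frac{6}{\left(-5\right) \left(6 - 4\right)} = \frac{1}{5699 - 11840} - - \frac{6}{\left(-5\right) 2} = \frac{1}{-6141} - - \frac{6}{-10} = - \frac{1}{6141} - \left(-6\right) \left(- \frac{1}{10}\right) = - \frac{1}{6141} - \frac{3}{5} = - \frac{18428}{30705}$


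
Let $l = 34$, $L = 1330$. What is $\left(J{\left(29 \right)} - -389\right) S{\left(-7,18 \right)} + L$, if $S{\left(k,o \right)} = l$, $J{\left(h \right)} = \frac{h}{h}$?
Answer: $14590$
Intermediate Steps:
$J{\left(h \right)} = 1$
$S{\left(k,o \right)} = 34$
$\left(J{\left(29 \right)} - -389\right) S{\left(-7,18 \right)} + L = \left(1 - -389\right) 34 + 1330 = \left(1 + 389\right) 34 + 1330 = 390 \cdot 34 + 1330 = 13260 + 1330 = 14590$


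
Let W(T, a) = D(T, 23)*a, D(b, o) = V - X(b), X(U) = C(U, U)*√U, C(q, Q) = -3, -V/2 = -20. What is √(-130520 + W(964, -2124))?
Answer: 2*√(-53870 - 3186*√241) ≈ 642.9*I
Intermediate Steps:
V = 40 (V = -2*(-20) = 40)
X(U) = -3*√U
D(b, o) = 40 + 3*√b (D(b, o) = 40 - (-3)*√b = 40 + 3*√b)
W(T, a) = a*(40 + 3*√T) (W(T, a) = (40 + 3*√T)*a = a*(40 + 3*√T))
√(-130520 + W(964, -2124)) = √(-130520 - 2124*(40 + 3*√964)) = √(-130520 - 2124*(40 + 3*(2*√241))) = √(-130520 - 2124*(40 + 6*√241)) = √(-130520 + (-84960 - 12744*√241)) = √(-215480 - 12744*√241)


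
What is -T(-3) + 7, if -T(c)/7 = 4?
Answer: 35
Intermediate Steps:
T(c) = -28 (T(c) = -7*4 = -28)
-T(-3) + 7 = -1*(-28) + 7 = 28 + 7 = 35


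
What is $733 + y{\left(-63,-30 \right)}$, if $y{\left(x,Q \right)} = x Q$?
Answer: $2623$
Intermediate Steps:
$y{\left(x,Q \right)} = Q x$
$733 + y{\left(-63,-30 \right)} = 733 - -1890 = 733 + 1890 = 2623$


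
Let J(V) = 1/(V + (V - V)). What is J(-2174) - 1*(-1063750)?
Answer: 2312592499/2174 ≈ 1.0638e+6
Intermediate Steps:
J(V) = 1/V (J(V) = 1/(V + 0) = 1/V)
J(-2174) - 1*(-1063750) = 1/(-2174) - 1*(-1063750) = -1/2174 + 1063750 = 2312592499/2174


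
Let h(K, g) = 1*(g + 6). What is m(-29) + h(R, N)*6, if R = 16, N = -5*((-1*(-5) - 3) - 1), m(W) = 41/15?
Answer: 131/15 ≈ 8.7333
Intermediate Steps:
m(W) = 41/15 (m(W) = 41*(1/15) = 41/15)
N = -5 (N = -5*((5 - 3) - 1) = -5*(2 - 1) = -5*1 = -5)
h(K, g) = 6 + g (h(K, g) = 1*(6 + g) = 6 + g)
m(-29) + h(R, N)*6 = 41/15 + (6 - 5)*6 = 41/15 + 1*6 = 41/15 + 6 = 131/15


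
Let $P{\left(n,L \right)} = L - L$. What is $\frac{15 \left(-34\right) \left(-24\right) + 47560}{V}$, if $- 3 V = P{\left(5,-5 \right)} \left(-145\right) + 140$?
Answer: $- \frac{8970}{7} \approx -1281.4$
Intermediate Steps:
$P{\left(n,L \right)} = 0$
$V = - \frac{140}{3}$ ($V = - \frac{0 \left(-145\right) + 140}{3} = - \frac{0 + 140}{3} = \left(- \frac{1}{3}\right) 140 = - \frac{140}{3} \approx -46.667$)
$\frac{15 \left(-34\right) \left(-24\right) + 47560}{V} = \frac{15 \left(-34\right) \left(-24\right) + 47560}{- \frac{140}{3}} = \left(\left(-510\right) \left(-24\right) + 47560\right) \left(- \frac{3}{140}\right) = \left(12240 + 47560\right) \left(- \frac{3}{140}\right) = 59800 \left(- \frac{3}{140}\right) = - \frac{8970}{7}$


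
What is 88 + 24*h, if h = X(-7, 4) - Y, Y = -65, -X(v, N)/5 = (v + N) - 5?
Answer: 2608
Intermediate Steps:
X(v, N) = 25 - 5*N - 5*v (X(v, N) = -5*((v + N) - 5) = -5*((N + v) - 5) = -5*(-5 + N + v) = 25 - 5*N - 5*v)
h = 105 (h = (25 - 5*4 - 5*(-7)) - 1*(-65) = (25 - 20 + 35) + 65 = 40 + 65 = 105)
88 + 24*h = 88 + 24*105 = 88 + 2520 = 2608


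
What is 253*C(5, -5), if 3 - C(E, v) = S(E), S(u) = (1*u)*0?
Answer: 759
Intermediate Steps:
S(u) = 0 (S(u) = u*0 = 0)
C(E, v) = 3 (C(E, v) = 3 - 1*0 = 3 + 0 = 3)
253*C(5, -5) = 253*3 = 759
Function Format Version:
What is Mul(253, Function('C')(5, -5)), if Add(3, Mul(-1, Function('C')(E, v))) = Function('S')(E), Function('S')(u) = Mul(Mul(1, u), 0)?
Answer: 759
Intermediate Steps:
Function('S')(u) = 0 (Function('S')(u) = Mul(u, 0) = 0)
Function('C')(E, v) = 3 (Function('C')(E, v) = Add(3, Mul(-1, 0)) = Add(3, 0) = 3)
Mul(253, Function('C')(5, -5)) = Mul(253, 3) = 759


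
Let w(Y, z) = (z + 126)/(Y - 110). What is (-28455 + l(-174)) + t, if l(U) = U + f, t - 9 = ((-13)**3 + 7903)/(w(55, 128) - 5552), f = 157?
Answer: -4349502556/152807 ≈ -28464.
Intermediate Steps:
w(Y, z) = (126 + z)/(-110 + Y)
t = 1218348/152807 (t = 9 + ((-13)**3 + 7903)/((126 + 128)/(-110 + 55) - 5552) = 9 + (-2197 + 7903)/(254/(-55) - 5552) = 9 + 5706/(-1/55*254 - 5552) = 9 + 5706/(-254/55 - 5552) = 9 + 5706/(-305614/55) = 9 + 5706*(-55/305614) = 9 - 156915/152807 = 1218348/152807 ≈ 7.9731)
l(U) = 157 + U (l(U) = U + 157 = 157 + U)
(-28455 + l(-174)) + t = (-28455 + (157 - 174)) + 1218348/152807 = (-28455 - 17) + 1218348/152807 = -28472 + 1218348/152807 = -4349502556/152807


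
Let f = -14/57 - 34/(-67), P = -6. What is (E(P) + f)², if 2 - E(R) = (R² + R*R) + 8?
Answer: 88138921924/14584761 ≈ 6043.2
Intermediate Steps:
f = 1000/3819 (f = -14*1/57 - 34*(-1/67) = -14/57 + 34/67 = 1000/3819 ≈ 0.26185)
E(R) = -6 - 2*R² (E(R) = 2 - ((R² + R*R) + 8) = 2 - ((R² + R²) + 8) = 2 - (2*R² + 8) = 2 - (8 + 2*R²) = 2 + (-8 - 2*R²) = -6 - 2*R²)
(E(P) + f)² = ((-6 - 2*(-6)²) + 1000/3819)² = ((-6 - 2*36) + 1000/3819)² = ((-6 - 72) + 1000/3819)² = (-78 + 1000/3819)² = (-296882/3819)² = 88138921924/14584761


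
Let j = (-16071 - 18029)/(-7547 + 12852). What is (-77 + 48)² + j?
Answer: 885481/1061 ≈ 834.57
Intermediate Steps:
j = -6820/1061 (j = -34100/5305 = -34100*1/5305 = -6820/1061 ≈ -6.4279)
(-77 + 48)² + j = (-77 + 48)² - 6820/1061 = (-29)² - 6820/1061 = 841 - 6820/1061 = 885481/1061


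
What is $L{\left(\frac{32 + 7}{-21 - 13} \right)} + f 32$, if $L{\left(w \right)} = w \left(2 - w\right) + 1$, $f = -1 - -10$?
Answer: $\frac{329911}{1156} \approx 285.39$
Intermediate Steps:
$f = 9$ ($f = -1 + 10 = 9$)
$L{\left(w \right)} = 1 + w \left(2 - w\right)$
$L{\left(\frac{32 + 7}{-21 - 13} \right)} + f 32 = \left(1 - \left(\frac{32 + 7}{-21 - 13}\right)^{2} + 2 \frac{32 + 7}{-21 - 13}\right) + 9 \cdot 32 = \left(1 - \left(\frac{39}{-34}\right)^{2} + 2 \frac{39}{-34}\right) + 288 = \left(1 - \left(39 \left(- \frac{1}{34}\right)\right)^{2} + 2 \cdot 39 \left(- \frac{1}{34}\right)\right) + 288 = \left(1 - \left(- \frac{39}{34}\right)^{2} + 2 \left(- \frac{39}{34}\right)\right) + 288 = \left(1 - \frac{1521}{1156} - \frac{39}{17}\right) + 288 = - \frac{3017}{1156} + 288 = \frac{329911}{1156}$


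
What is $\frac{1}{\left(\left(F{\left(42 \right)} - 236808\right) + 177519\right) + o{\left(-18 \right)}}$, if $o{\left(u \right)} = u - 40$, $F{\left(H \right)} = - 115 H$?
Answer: $- \frac{1}{64177} \approx -1.5582 \cdot 10^{-5}$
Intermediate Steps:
$o{\left(u \right)} = -40 + u$
$\frac{1}{\left(\left(F{\left(42 \right)} - 236808\right) + 177519\right) + o{\left(-18 \right)}} = \frac{1}{\left(\left(\left(-115\right) 42 - 236808\right) + 177519\right) - 58} = \frac{1}{\left(\left(-4830 - 236808\right) + 177519\right) - 58} = \frac{1}{\left(-241638 + 177519\right) - 58} = \frac{1}{-64119 - 58} = \frac{1}{-64177} = - \frac{1}{64177}$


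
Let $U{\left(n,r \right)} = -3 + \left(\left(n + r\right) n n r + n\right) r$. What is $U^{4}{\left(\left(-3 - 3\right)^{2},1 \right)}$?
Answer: $5301783589752050625$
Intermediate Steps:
$U{\left(n,r \right)} = -3 + r \left(n + r n^{2} \left(n + r\right)\right)$ ($U{\left(n,r \right)} = -3 + \left(n \left(n + r\right) n r + n\right) r = -3 + \left(n^{2} \left(n + r\right) r + n\right) r = -3 + \left(r n^{2} \left(n + r\right) + n\right) r = -3 + \left(n + r n^{2} \left(n + r\right)\right) r = -3 + r \left(n + r n^{2} \left(n + r\right)\right)$)
$U^{4}{\left(\left(-3 - 3\right)^{2},1 \right)} = \left(-3 + \left(-3 - 3\right)^{2} \cdot 1 + \left(\left(-3 - 3\right)^{2}\right)^{2} \cdot 1^{3} + \left(\left(-3 - 3\right)^{2}\right)^{3} \cdot 1^{2}\right)^{4} = \left(-3 + \left(-6\right)^{2} \cdot 1 + \left(\left(-6\right)^{2}\right)^{2} \cdot 1 + \left(\left(-6\right)^{2}\right)^{3} \cdot 1\right)^{4} = \left(-3 + 36 \cdot 1 + 36^{2} \cdot 1 + 36^{3} \cdot 1\right)^{4} = \left(-3 + 36 + 1296 \cdot 1 + 46656 \cdot 1\right)^{4} = \left(-3 + 36 + 1296 + 46656\right)^{4} = 47985^{4} = 5301783589752050625$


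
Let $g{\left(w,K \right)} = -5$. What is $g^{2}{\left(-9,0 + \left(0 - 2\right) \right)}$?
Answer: $25$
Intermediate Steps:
$g^{2}{\left(-9,0 + \left(0 - 2\right) \right)} = \left(-5\right)^{2} = 25$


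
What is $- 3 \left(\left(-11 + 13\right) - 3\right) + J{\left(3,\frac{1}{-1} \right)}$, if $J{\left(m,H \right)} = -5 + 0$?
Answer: $-2$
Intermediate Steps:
$J{\left(m,H \right)} = -5$
$- 3 \left(\left(-11 + 13\right) - 3\right) + J{\left(3,\frac{1}{-1} \right)} = - 3 \left(\left(-11 + 13\right) - 3\right) - 5 = - 3 \left(2 - 3\right) - 5 = \left(-3\right) \left(-1\right) - 5 = 3 - 5 = -2$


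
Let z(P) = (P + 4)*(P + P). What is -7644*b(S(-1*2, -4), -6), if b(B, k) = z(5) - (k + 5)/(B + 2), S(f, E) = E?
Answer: -684138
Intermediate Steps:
z(P) = 2*P*(4 + P) (z(P) = (4 + P)*(2*P) = 2*P*(4 + P))
b(B, k) = 90 - (5 + k)/(2 + B) (b(B, k) = 2*5*(4 + 5) - (k + 5)/(B + 2) = 2*5*9 - (5 + k)/(2 + B) = 90 - (5 + k)/(2 + B))
-7644*b(S(-1*2, -4), -6) = -7644*(175 - 1*(-6) + 90*(-4))/(2 - 4) = -7644*(175 + 6 - 360)/(-2) = -(-3822)*(-179) = -7644*179/2 = -684138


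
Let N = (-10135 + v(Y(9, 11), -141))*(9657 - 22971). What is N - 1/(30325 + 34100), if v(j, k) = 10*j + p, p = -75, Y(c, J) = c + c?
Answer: 8603277133499/64425 ≈ 1.3354e+8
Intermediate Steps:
Y(c, J) = 2*c
v(j, k) = -75 + 10*j (v(j, k) = 10*j - 75 = -75 + 10*j)
N = 133539420 (N = (-10135 + (-75 + 10*(2*9)))*(9657 - 22971) = (-10135 + (-75 + 10*18))*(-13314) = (-10135 + (-75 + 180))*(-13314) = (-10135 + 105)*(-13314) = -10030*(-13314) = 133539420)
N - 1/(30325 + 34100) = 133539420 - 1/(30325 + 34100) = 133539420 - 1/64425 = 8603277133499/64425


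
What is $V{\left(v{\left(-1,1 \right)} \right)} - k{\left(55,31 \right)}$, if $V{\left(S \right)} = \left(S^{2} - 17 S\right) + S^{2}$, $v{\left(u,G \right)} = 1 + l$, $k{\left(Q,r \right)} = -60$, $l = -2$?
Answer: $79$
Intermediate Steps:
$v{\left(u,G \right)} = -1$ ($v{\left(u,G \right)} = 1 - 2 = -1$)
$V{\left(S \right)} = - 17 S + 2 S^{2}$
$V{\left(v{\left(-1,1 \right)} \right)} - k{\left(55,31 \right)} = - (-17 + 2 \left(-1\right)) - -60 = - (-17 - 2) + 60 = \left(-1\right) \left(-19\right) + 60 = 19 + 60 = 79$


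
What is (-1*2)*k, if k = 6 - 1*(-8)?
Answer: -28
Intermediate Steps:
k = 14 (k = 6 + 8 = 14)
(-1*2)*k = -1*2*14 = -2*14 = -28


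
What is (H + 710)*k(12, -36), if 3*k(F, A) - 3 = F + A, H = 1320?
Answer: -14210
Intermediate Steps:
k(F, A) = 1 + A/3 + F/3 (k(F, A) = 1 + (F + A)/3 = 1 + (A + F)/3 = 1 + (A/3 + F/3) = 1 + A/3 + F/3)
(H + 710)*k(12, -36) = (1320 + 710)*(1 + (⅓)*(-36) + (⅓)*12) = 2030*(1 - 12 + 4) = 2030*(-7) = -14210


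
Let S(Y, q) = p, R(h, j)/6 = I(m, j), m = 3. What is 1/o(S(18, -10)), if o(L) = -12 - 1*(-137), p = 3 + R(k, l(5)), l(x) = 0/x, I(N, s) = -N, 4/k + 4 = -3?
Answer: 1/125 ≈ 0.0080000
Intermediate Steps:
k = -4/7 (k = 4/(-4 - 3) = 4/(-7) = 4*(-⅐) = -4/7 ≈ -0.57143)
l(x) = 0
R(h, j) = -18 (R(h, j) = 6*(-1*3) = 6*(-3) = -18)
p = -15 (p = 3 - 18 = -15)
S(Y, q) = -15
o(L) = 125 (o(L) = -12 + 137 = 125)
1/o(S(18, -10)) = 1/125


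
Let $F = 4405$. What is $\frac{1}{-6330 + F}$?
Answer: $- \frac{1}{1925} \approx -0.00051948$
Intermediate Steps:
$\frac{1}{-6330 + F} = \frac{1}{-6330 + 4405} = \frac{1}{-1925} = - \frac{1}{1925}$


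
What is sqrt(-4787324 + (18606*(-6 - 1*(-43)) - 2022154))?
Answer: 4*I*sqrt(382566) ≈ 2474.1*I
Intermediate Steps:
sqrt(-4787324 + (18606*(-6 - 1*(-43)) - 2022154)) = sqrt(-4787324 + (18606*(-6 + 43) - 2022154)) = sqrt(-4787324 + (18606*37 - 2022154)) = sqrt(-4787324 + (688422 - 2022154)) = sqrt(-4787324 - 1333732) = sqrt(-6121056) = 4*I*sqrt(382566)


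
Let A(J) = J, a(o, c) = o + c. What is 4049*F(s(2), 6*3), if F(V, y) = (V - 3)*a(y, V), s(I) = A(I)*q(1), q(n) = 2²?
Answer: 526370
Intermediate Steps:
q(n) = 4
a(o, c) = c + o
s(I) = 4*I (s(I) = I*4 = 4*I)
F(V, y) = (-3 + V)*(V + y) (F(V, y) = (V - 3)*(V + y) = (-3 + V)*(V + y))
4049*F(s(2), 6*3) = 4049*((-3 + 4*2)*(4*2 + 6*3)) = 4049*((-3 + 8)*(8 + 18)) = 4049*(5*26) = 4049*130 = 526370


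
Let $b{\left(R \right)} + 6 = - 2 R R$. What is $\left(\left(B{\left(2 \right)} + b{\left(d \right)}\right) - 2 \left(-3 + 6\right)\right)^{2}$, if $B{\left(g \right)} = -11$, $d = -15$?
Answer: $223729$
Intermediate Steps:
$b{\left(R \right)} = -6 - 2 R^{2}$ ($b{\left(R \right)} = -6 + - 2 R R = -6 - 2 R^{2}$)
$\left(\left(B{\left(2 \right)} + b{\left(d \right)}\right) - 2 \left(-3 + 6\right)\right)^{2} = \left(\left(-11 - \left(6 + 2 \left(-15\right)^{2}\right)\right) - 2 \left(-3 + 6\right)\right)^{2} = \left(\left(-11 - 456\right) - 6\right)^{2} = \left(-467 - 6\right)^{2} = \left(-473\right)^{2} = 223729$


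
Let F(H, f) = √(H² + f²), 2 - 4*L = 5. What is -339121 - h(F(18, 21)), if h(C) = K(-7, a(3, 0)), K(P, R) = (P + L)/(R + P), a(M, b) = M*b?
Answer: -9495419/28 ≈ -3.3912e+5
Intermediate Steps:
L = -¾ (L = ½ - ¼*5 = ½ - 5/4 = -¾ ≈ -0.75000)
K(P, R) = (-¾ + P)/(P + R) (K(P, R) = (P - ¾)/(R + P) = (-¾ + P)/(P + R))
h(C) = 31/28 (h(C) = (-¾ - 7)/(-7 + 3*0) = -31/4/(-7 + 0) = -31/4/(-7) = -⅐*(-31/4) = 31/28)
-339121 - h(F(18, 21)) = -339121 - 1*31/28 = -339121 - 31/28 = -9495419/28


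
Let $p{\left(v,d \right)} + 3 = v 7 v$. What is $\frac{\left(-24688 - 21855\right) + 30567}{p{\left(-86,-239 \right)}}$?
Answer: $- \frac{15976}{51769} \approx -0.3086$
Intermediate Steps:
$p{\left(v,d \right)} = -3 + 7 v^{2}$ ($p{\left(v,d \right)} = -3 + v 7 v = -3 + 7 v v = -3 + 7 v^{2}$)
$\frac{\left(-24688 - 21855\right) + 30567}{p{\left(-86,-239 \right)}} = \frac{\left(-24688 - 21855\right) + 30567}{-3 + 7 \left(-86\right)^{2}} = \frac{-46543 + 30567}{-3 + 7 \cdot 7396} = - \frac{15976}{-3 + 51772} = - \frac{15976}{51769}$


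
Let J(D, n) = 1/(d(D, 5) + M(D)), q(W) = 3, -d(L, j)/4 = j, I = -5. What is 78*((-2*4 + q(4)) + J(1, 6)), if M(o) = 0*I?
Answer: -3939/10 ≈ -393.90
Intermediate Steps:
d(L, j) = -4*j
M(o) = 0 (M(o) = 0*(-5) = 0)
J(D, n) = -1/20 (J(D, n) = 1/(-4*5 + 0) = 1/(-20 + 0) = 1/(-20) = -1/20)
78*((-2*4 + q(4)) + J(1, 6)) = 78*((-2*4 + 3) - 1/20) = 78*((-8 + 3) - 1/20) = 78*(-5 - 1/20) = 78*(-101/20) = -3939/10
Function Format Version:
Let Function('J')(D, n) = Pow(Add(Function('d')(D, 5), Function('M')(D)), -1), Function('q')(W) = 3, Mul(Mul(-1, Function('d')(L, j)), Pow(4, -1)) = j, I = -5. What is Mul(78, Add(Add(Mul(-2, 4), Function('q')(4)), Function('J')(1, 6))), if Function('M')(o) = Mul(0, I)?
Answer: Rational(-3939, 10) ≈ -393.90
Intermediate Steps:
Function('d')(L, j) = Mul(-4, j)
Function('M')(o) = 0 (Function('M')(o) = Mul(0, -5) = 0)
Function('J')(D, n) = Rational(-1, 20) (Function('J')(D, n) = Pow(Add(Mul(-4, 5), 0), -1) = Pow(Add(-20, 0), -1) = Pow(-20, -1) = Rational(-1, 20))
Mul(78, Add(Add(Mul(-2, 4), Function('q')(4)), Function('J')(1, 6))) = Mul(78, Add(Add(Mul(-2, 4), 3), Rational(-1, 20))) = Mul(78, Add(Add(-8, 3), Rational(-1, 20))) = Mul(78, Add(-5, Rational(-1, 20))) = Mul(78, Rational(-101, 20)) = Rational(-3939, 10)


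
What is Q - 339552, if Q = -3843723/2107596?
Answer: -238547426905/702532 ≈ -3.3955e+5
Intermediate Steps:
Q = -1281241/702532 (Q = -3843723*1/2107596 = -1281241/702532 ≈ -1.8237)
Q - 339552 = -1281241/702532 - 339552 = -238547426905/702532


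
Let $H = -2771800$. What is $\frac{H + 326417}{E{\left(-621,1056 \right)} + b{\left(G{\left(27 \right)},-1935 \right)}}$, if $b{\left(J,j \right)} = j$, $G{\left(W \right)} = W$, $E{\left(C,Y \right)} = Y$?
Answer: $\frac{2445383}{879} \approx 2782.0$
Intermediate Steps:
$\frac{H + 326417}{E{\left(-621,1056 \right)} + b{\left(G{\left(27 \right)},-1935 \right)}} = \frac{-2771800 + 326417}{1056 - 1935} = - \frac{2445383}{-879} = \left(-2445383\right) \left(- \frac{1}{879}\right) = \frac{2445383}{879}$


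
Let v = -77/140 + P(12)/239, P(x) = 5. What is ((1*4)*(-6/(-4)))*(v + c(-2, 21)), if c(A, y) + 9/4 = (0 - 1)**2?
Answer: -12756/1195 ≈ -10.674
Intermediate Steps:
c(A, y) = -5/4 (c(A, y) = -9/4 + (0 - 1)**2 = -9/4 + (-1)**2 = -9/4 + 1 = -5/4)
v = -2529/4780 (v = -77/140 + 5/239 = -77*1/140 + 5*(1/239) = -11/20 + 5/239 = -2529/4780 ≈ -0.52908)
((1*4)*(-6/(-4)))*(v + c(-2, 21)) = ((1*4)*(-6/(-4)))*(-2529/4780 - 5/4) = (4*(-6*(-1/4)))*(-2126/1195) = (4*(3/2))*(-2126/1195) = 6*(-2126/1195) = -12756/1195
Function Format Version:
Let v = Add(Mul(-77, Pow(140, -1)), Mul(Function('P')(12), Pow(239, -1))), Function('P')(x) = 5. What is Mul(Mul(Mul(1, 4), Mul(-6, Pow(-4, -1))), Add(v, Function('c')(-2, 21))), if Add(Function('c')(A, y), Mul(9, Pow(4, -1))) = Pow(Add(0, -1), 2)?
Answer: Rational(-12756, 1195) ≈ -10.674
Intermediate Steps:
Function('c')(A, y) = Rational(-5, 4) (Function('c')(A, y) = Add(Rational(-9, 4), Pow(Add(0, -1), 2)) = Add(Rational(-9, 4), Pow(-1, 2)) = Add(Rational(-9, 4), 1) = Rational(-5, 4))
v = Rational(-2529, 4780) (v = Add(Mul(-77, Pow(140, -1)), Mul(5, Pow(239, -1))) = Add(Mul(-77, Rational(1, 140)), Mul(5, Rational(1, 239))) = Add(Rational(-11, 20), Rational(5, 239)) = Rational(-2529, 4780) ≈ -0.52908)
Mul(Mul(Mul(1, 4), Mul(-6, Pow(-4, -1))), Add(v, Function('c')(-2, 21))) = Mul(Mul(Mul(1, 4), Mul(-6, Pow(-4, -1))), Add(Rational(-2529, 4780), Rational(-5, 4))) = Mul(Mul(4, Mul(-6, Rational(-1, 4))), Rational(-2126, 1195)) = Mul(Mul(4, Rational(3, 2)), Rational(-2126, 1195)) = Mul(6, Rational(-2126, 1195)) = Rational(-12756, 1195)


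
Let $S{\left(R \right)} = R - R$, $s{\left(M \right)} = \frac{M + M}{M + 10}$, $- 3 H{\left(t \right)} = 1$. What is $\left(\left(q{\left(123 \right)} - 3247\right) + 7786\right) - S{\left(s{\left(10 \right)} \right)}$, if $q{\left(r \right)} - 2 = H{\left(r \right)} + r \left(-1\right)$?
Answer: $\frac{13253}{3} \approx 4417.7$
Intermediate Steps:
$H{\left(t \right)} = - \frac{1}{3}$ ($H{\left(t \right)} = \left(- \frac{1}{3}\right) 1 = - \frac{1}{3}$)
$q{\left(r \right)} = \frac{5}{3} - r$ ($q{\left(r \right)} = 2 + \left(- \frac{1}{3} + r \left(-1\right)\right) = 2 - \left(\frac{1}{3} + r\right) = \frac{5}{3} - r$)
$s{\left(M \right)} = \frac{2 M}{10 + M}$
$S{\left(R \right)} = 0$
$\left(\left(q{\left(123 \right)} - 3247\right) + 7786\right) - S{\left(s{\left(10 \right)} \right)} = \left(\left(\left(\frac{5}{3} - 123\right) - 3247\right) + 7786\right) - 0 = \left(\left(\left(\frac{5}{3} - 123\right) - 3247\right) + 7786\right) + 0 = \left(\left(- \frac{364}{3} - 3247\right) + 7786\right) + 0 = \left(- \frac{10105}{3} + 7786\right) + 0 = \frac{13253}{3} + 0 = \frac{13253}{3}$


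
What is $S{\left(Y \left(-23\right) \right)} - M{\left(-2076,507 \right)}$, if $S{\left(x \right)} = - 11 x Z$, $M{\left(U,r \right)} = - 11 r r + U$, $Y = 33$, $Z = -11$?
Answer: $2737776$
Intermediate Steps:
$M{\left(U,r \right)} = U - 11 r^{2}$ ($M{\left(U,r \right)} = - 11 r^{2} + U = U - 11 r^{2}$)
$S{\left(x \right)} = 121 x$ ($S{\left(x \right)} = - 11 x \left(-11\right) = 121 x$)
$S{\left(Y \left(-23\right) \right)} - M{\left(-2076,507 \right)} = 121 \cdot 33 \left(-23\right) - \left(-2076 - 11 \cdot 507^{2}\right) = 121 \left(-759\right) - \left(-2076 - 2827539\right) = -91839 - \left(-2076 - 2827539\right) = -91839 - -2829615 = -91839 + 2829615 = 2737776$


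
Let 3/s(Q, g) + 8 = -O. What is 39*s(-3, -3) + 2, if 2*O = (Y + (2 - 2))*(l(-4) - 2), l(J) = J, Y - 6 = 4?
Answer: 161/22 ≈ 7.3182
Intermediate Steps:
Y = 10 (Y = 6 + 4 = 10)
O = -30 (O = ((10 + (2 - 2))*(-4 - 2))/2 = ((10 + 0)*(-6))/2 = (10*(-6))/2 = (½)*(-60) = -30)
s(Q, g) = 3/22 (s(Q, g) = 3/(-8 - 1*(-30)) = 3/(-8 + 30) = 3/22)
39*s(-3, -3) + 2 = 39*(3/22) + 2 = 117/22 + 2 = 161/22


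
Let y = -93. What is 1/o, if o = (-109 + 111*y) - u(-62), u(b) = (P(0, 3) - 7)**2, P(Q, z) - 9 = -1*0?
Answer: -1/10436 ≈ -9.5822e-5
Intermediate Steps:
P(Q, z) = 9 (P(Q, z) = 9 - 1*0 = 9 + 0 = 9)
u(b) = 4 (u(b) = (9 - 7)**2 = 2**2 = 4)
o = -10436 (o = (-109 + 111*(-93)) - 1*4 = (-109 - 10323) - 4 = -10432 - 4 = -10436)
1/o = 1/(-10436) = -1/10436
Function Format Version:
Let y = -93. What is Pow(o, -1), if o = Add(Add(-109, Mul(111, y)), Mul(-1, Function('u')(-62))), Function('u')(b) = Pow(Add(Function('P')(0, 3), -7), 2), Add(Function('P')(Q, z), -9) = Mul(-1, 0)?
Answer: Rational(-1, 10436) ≈ -9.5822e-5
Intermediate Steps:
Function('P')(Q, z) = 9 (Function('P')(Q, z) = Add(9, Mul(-1, 0)) = Add(9, 0) = 9)
Function('u')(b) = 4 (Function('u')(b) = Pow(Add(9, -7), 2) = Pow(2, 2) = 4)
o = -10436 (o = Add(Add(-109, Mul(111, -93)), Mul(-1, 4)) = Add(Add(-109, -10323), -4) = Add(-10432, -4) = -10436)
Pow(o, -1) = Pow(-10436, -1) = Rational(-1, 10436)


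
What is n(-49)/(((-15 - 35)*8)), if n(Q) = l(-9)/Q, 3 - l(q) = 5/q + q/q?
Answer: 23/176400 ≈ 0.00013039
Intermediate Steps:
l(q) = 2 - 5/q (l(q) = 3 - (5/q + q/q) = 3 - (5/q + 1) = 3 - (1 + 5/q) = 3 + (-1 - 5/q) = 2 - 5/q)
n(Q) = 23/(9*Q) (n(Q) = (2 - 5/(-9))/Q = (2 - 5*(-1/9))/Q = (2 + 5/9)/Q = 23/(9*Q))
n(-49)/(((-15 - 35)*8)) = ((23/9)/(-49))/(((-15 - 35)*8)) = ((23/9)*(-1/49))/((-50*8)) = -23/441/(-400) = -23/441*(-1/400) = 23/176400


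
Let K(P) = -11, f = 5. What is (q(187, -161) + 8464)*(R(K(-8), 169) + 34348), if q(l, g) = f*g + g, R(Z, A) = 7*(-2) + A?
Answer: 258703494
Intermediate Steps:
R(Z, A) = -14 + A
q(l, g) = 6*g (q(l, g) = 5*g + g = 6*g)
(q(187, -161) + 8464)*(R(K(-8), 169) + 34348) = (6*(-161) + 8464)*((-14 + 169) + 34348) = (-966 + 8464)*(155 + 34348) = 7498*34503 = 258703494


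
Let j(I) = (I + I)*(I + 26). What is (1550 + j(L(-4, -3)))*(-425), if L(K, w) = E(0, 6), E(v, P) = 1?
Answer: -681700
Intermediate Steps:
L(K, w) = 1
j(I) = 2*I*(26 + I) (j(I) = (2*I)*(26 + I) = 2*I*(26 + I))
(1550 + j(L(-4, -3)))*(-425) = (1550 + 2*1*(26 + 1))*(-425) = (1550 + 2*1*27)*(-425) = (1550 + 54)*(-425) = 1604*(-425) = -681700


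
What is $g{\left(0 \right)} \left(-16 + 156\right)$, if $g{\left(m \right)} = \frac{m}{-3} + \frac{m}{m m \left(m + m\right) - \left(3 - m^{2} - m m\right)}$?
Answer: $0$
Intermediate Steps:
$g{\left(m \right)} = - \frac{m}{3} + \frac{m}{-3 + 2 m^{2} + 2 m^{3}}$ ($g{\left(m \right)} = m \left(- \frac{1}{3}\right) + \frac{m}{m m 2 m + \left(\left(m^{2} + m^{2}\right) - 3\right)} = - \frac{m}{3} + \frac{m}{m 2 m^{2} + \left(2 m^{2} - 3\right)} = - \frac{m}{3} + \frac{m}{2 m^{3} + \left(-3 + 2 m^{2}\right)} = - \frac{m}{3} + \frac{m}{-3 + 2 m^{2} + 2 m^{3}}$)
$g{\left(0 \right)} \left(-16 + 156\right) = \frac{2}{3} \cdot 0 \frac{1}{-3 + 2 \cdot 0^{2} + 2 \cdot 0^{3}} \left(3 - 0^{2} - 0^{3}\right) \left(-16 + 156\right) = \frac{2}{3} \cdot 0 \frac{1}{-3 + 2 \cdot 0 + 2 \cdot 0} \left(3 - 0 - 0\right) 140 = \frac{2}{3} \cdot 0 \frac{1}{-3 + 0 + 0} \left(3 + 0 + 0\right) 140 = \frac{2}{3} \cdot 0 \frac{1}{-3} \cdot 3 \cdot 140 = \frac{2}{3} \cdot 0 \left(- \frac{1}{3}\right) 3 \cdot 140 = 0 \cdot 140 = 0$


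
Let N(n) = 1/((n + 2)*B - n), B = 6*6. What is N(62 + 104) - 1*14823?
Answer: -87188885/5882 ≈ -14823.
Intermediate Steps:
B = 36
N(n) = 1/(72 + 35*n) (N(n) = 1/((n + 2)*36 - n) = 1/((2 + n)*36 - n) = 1/((72 + 36*n) - n) = 1/(72 + 35*n))
N(62 + 104) - 1*14823 = 1/(72 + 35*(62 + 104)) - 1*14823 = 1/(72 + 35*166) - 14823 = 1/(72 + 5810) - 14823 = 1/5882 - 14823 = -87188885/5882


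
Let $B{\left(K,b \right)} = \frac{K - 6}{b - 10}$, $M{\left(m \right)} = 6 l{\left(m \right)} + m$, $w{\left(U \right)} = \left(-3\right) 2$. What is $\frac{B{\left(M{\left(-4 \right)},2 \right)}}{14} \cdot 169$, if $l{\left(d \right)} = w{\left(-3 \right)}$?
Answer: $\frac{3887}{56} \approx 69.411$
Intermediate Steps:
$w{\left(U \right)} = -6$
$l{\left(d \right)} = -6$
$M{\left(m \right)} = -36 + m$ ($M{\left(m \right)} = 6 \left(-6\right) + m = -36 + m$)
$B{\left(K,b \right)} = \frac{-6 + K}{-10 + b}$
$\frac{B{\left(M{\left(-4 \right)},2 \right)}}{14} \cdot 169 = \frac{\frac{1}{-10 + 2} \left(-6 - 40\right)}{14} \cdot 169 = \frac{-6 - 40}{-8} \cdot \frac{1}{14} \cdot 169 = \left(- \frac{1}{8}\right) \left(-46\right) \frac{1}{14} \cdot 169 = \frac{23}{4} \cdot \frac{1}{14} \cdot 169 = \frac{23}{56} \cdot 169 = \frac{3887}{56}$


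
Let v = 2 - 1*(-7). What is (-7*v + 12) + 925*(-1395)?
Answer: -1290426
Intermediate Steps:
v = 9 (v = 2 + 7 = 9)
(-7*v + 12) + 925*(-1395) = (-7*9 + 12) + 925*(-1395) = (-63 + 12) - 1290375 = -51 - 1290375 = -1290426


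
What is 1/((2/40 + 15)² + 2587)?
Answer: 400/1125401 ≈ 0.00035543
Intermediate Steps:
1/((2/40 + 15)² + 2587) = 1/((2*(1/40) + 15)² + 2587) = 1/((1/20 + 15)² + 2587) = 1/((301/20)² + 2587) = 1/(90601/400 + 2587) = 1/(1125401/400) = 400/1125401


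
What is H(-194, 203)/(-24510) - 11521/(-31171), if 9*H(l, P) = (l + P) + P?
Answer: 1267404569/3438005445 ≈ 0.36865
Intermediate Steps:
H(l, P) = l/9 + 2*P/9 (H(l, P) = ((l + P) + P)/9 = ((P + l) + P)/9 = (l + 2*P)/9 = l/9 + 2*P/9)
H(-194, 203)/(-24510) - 11521/(-31171) = ((⅑)*(-194) + (2/9)*203)/(-24510) - 11521/(-31171) = (-194/9 + 406/9)*(-1/24510) - 11521*(-1/31171) = (212/9)*(-1/24510) + 11521/31171 = -106/110295 + 11521/31171 = 1267404569/3438005445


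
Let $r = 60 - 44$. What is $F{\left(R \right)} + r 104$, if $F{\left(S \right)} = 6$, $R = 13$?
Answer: $1670$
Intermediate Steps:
$r = 16$ ($r = 60 - 44 = 16$)
$F{\left(R \right)} + r 104 = 6 + 16 \cdot 104 = 6 + 1664 = 1670$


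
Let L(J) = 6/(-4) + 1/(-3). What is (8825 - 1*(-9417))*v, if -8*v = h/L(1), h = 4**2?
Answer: 218904/11 ≈ 19900.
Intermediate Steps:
h = 16
L(J) = -11/6 (L(J) = 6*(-1/4) + 1*(-1/3) = -3/2 - 1/3 = -11/6)
v = 12/11 (v = -2/(-11/6) = -2*(-6)/11 = -1/8*(-96/11) = 12/11 ≈ 1.0909)
(8825 - 1*(-9417))*v = (8825 - 1*(-9417))*(12/11) = (8825 + 9417)*(12/11) = 18242*(12/11) = 218904/11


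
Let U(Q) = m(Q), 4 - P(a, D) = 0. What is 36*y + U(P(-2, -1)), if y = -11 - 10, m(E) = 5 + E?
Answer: -747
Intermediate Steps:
P(a, D) = 4 (P(a, D) = 4 - 1*0 = 4 + 0 = 4)
U(Q) = 5 + Q
y = -21
36*y + U(P(-2, -1)) = 36*(-21) + (5 + 4) = -756 + 9 = -747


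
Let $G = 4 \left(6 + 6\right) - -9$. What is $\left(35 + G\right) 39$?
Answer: $3588$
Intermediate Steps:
$G = 57$ ($G = 4 \cdot 12 + 9 = 48 + 9 = 57$)
$\left(35 + G\right) 39 = \left(35 + 57\right) 39 = 92 \cdot 39 = 3588$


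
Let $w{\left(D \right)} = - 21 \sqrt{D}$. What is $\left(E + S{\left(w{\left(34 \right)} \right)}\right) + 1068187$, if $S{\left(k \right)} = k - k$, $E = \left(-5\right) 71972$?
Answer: $708327$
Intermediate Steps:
$E = -359860$
$S{\left(k \right)} = 0$
$\left(E + S{\left(w{\left(34 \right)} \right)}\right) + 1068187 = \left(-359860 + 0\right) + 1068187 = -359860 + 1068187 = 708327$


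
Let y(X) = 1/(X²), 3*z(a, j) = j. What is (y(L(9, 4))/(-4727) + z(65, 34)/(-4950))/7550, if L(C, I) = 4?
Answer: -1293169/4239835380000 ≈ -3.0500e-7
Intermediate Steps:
z(a, j) = j/3
y(X) = X⁻²
(y(L(9, 4))/(-4727) + z(65, 34)/(-4950))/7550 = (1/(4²*(-4727)) + ((⅓)*34)/(-4950))/7550 = ((1/16)*(-1/4727) + (34/3)*(-1/4950))*(1/7550) = (-1/75632 - 17/7425)*(1/7550) = -1293169/561567600*1/7550 = -1293169/4239835380000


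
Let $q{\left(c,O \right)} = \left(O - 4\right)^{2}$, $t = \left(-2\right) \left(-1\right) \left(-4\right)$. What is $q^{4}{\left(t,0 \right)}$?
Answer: $65536$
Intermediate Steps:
$t = -8$ ($t = 2 \left(-4\right) = -8$)
$q{\left(c,O \right)} = \left(-4 + O\right)^{2}$
$q^{4}{\left(t,0 \right)} = \left(\left(-4 + 0\right)^{2}\right)^{4} = \left(\left(-4\right)^{2}\right)^{4} = 16^{4} = 65536$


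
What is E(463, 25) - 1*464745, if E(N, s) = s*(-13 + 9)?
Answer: -464845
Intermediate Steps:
E(N, s) = -4*s (E(N, s) = s*(-4) = -4*s)
E(463, 25) - 1*464745 = -4*25 - 1*464745 = -100 - 464745 = -464845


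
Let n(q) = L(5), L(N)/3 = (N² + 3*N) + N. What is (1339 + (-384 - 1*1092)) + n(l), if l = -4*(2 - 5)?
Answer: -2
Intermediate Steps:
L(N) = 3*N² + 12*N (L(N) = 3*((N² + 3*N) + N) = 3*(N² + 4*N) = 3*N² + 12*N)
l = 12 (l = -4*(-3) = 12)
n(q) = 135 (n(q) = 3*5*(4 + 5) = 3*5*9 = 135)
(1339 + (-384 - 1*1092)) + n(l) = (1339 + (-384 - 1*1092)) + 135 = (1339 + (-384 - 1092)) + 135 = (1339 - 1476) + 135 = -137 + 135 = -2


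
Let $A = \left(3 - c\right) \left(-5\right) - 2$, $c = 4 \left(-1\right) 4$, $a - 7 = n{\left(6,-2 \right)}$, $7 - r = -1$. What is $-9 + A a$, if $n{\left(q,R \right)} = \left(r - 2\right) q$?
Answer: $-4180$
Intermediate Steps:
$r = 8$ ($r = 7 - -1 = 7 + 1 = 8$)
$n{\left(q,R \right)} = 6 q$ ($n{\left(q,R \right)} = \left(8 - 2\right) q = 6 q$)
$a = 43$ ($a = 7 + 6 \cdot 6 = 7 + 36 = 43$)
$c = -16$ ($c = \left(-4\right) 4 = -16$)
$A = -97$ ($A = \left(3 - -16\right) \left(-5\right) - 2 = \left(3 + 16\right) \left(-5\right) - 2 = 19 \left(-5\right) - 2 = -95 - 2 = -97$)
$-9 + A a = -9 - 4171 = -4180$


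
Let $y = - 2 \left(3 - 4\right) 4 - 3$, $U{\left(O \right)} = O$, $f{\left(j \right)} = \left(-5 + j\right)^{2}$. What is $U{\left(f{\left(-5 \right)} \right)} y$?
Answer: $500$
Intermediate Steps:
$y = 5$ ($y = - 2 \left(\left(-1\right) 4\right) - 3 = \left(-2\right) \left(-4\right) - 3 = 8 - 3 = 5$)
$U{\left(f{\left(-5 \right)} \right)} y = \left(-5 - 5\right)^{2} \cdot 5 = \left(-10\right)^{2} \cdot 5 = 100 \cdot 5 = 500$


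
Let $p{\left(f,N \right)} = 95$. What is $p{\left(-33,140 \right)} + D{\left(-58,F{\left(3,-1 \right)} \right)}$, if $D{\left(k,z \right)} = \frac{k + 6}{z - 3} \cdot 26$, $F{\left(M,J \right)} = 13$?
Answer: $- \frac{201}{5} \approx -40.2$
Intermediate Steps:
$D{\left(k,z \right)} = \frac{26 \left(6 + k\right)}{-3 + z}$ ($D{\left(k,z \right)} = \frac{6 + k}{-3 + z} 26 = \frac{26 \left(6 + k\right)}{-3 + z}$)
$p{\left(-33,140 \right)} + D{\left(-58,F{\left(3,-1 \right)} \right)} = 95 + \frac{26 \left(6 - 58\right)}{-3 + 13} = 95 + 26 \cdot \frac{1}{10} \left(-52\right) = 95 - \frac{676}{5} = - \frac{201}{5}$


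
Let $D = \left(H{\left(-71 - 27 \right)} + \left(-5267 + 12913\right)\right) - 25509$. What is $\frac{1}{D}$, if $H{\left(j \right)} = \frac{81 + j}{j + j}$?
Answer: $- \frac{196}{3501131} \approx -5.5982 \cdot 10^{-5}$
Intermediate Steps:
$H{\left(j \right)} = \frac{81 + j}{2 j}$
$D = - \frac{3501131}{196}$ ($D = \left(\frac{81 - 98}{2 \left(-71 - 27\right)} + \left(-5267 + 12913\right)\right) - 25509 = \left(\frac{81 - 98}{2 \left(-71 - 27\right)} + 7646\right) - 25509 = \left(\frac{81 - 98}{2 \left(-98\right)} + 7646\right) - 25509 = \left(\frac{1}{2} \left(- \frac{1}{98}\right) \left(-17\right) + 7646\right) - 25509 = \left(\frac{17}{196} + 7646\right) - 25509 = \frac{1498633}{196} - 25509 = - \frac{3501131}{196} \approx -17863.0$)
$\frac{1}{D} = \frac{1}{- \frac{3501131}{196}} = - \frac{196}{3501131}$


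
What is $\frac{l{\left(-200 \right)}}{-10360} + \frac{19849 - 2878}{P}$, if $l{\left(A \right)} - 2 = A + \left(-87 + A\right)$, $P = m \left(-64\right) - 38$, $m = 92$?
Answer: $- \frac{17294545}{6139336} \approx -2.817$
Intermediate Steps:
$P = -5926$ ($P = 92 \left(-64\right) - 38 = -5888 - 38 = -5926$)
$l{\left(A \right)} = -85 + 2 A$ ($l{\left(A \right)} = 2 + \left(A + \left(-87 + A\right)\right) = 2 + \left(-87 + 2 A\right) = -85 + 2 A$)
$\frac{l{\left(-200 \right)}}{-10360} + \frac{19849 - 2878}{P} = \frac{-85 + 2 \left(-200\right)}{-10360} + \frac{19849 - 2878}{-5926} = \left(-85 - 400\right) \left(- \frac{1}{10360}\right) + \left(19849 - 2878\right) \left(- \frac{1}{5926}\right) = \left(-485\right) \left(- \frac{1}{10360}\right) + 16971 \left(- \frac{1}{5926}\right) = \frac{97}{2072} - \frac{16971}{5926} = - \frac{17294545}{6139336}$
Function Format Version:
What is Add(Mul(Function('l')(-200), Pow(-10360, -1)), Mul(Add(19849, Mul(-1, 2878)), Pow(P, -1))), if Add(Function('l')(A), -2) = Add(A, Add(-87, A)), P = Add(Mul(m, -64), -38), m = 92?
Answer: Rational(-17294545, 6139336) ≈ -2.8170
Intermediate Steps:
P = -5926 (P = Add(Mul(92, -64), -38) = Add(-5888, -38) = -5926)
Function('l')(A) = Add(-85, Mul(2, A)) (Function('l')(A) = Add(2, Add(A, Add(-87, A))) = Add(2, Add(-87, Mul(2, A))) = Add(-85, Mul(2, A)))
Add(Mul(Function('l')(-200), Pow(-10360, -1)), Mul(Add(19849, Mul(-1, 2878)), Pow(P, -1))) = Add(Mul(Add(-85, Mul(2, -200)), Pow(-10360, -1)), Mul(Add(19849, Mul(-1, 2878)), Pow(-5926, -1))) = Add(Mul(Add(-85, -400), Rational(-1, 10360)), Mul(Add(19849, -2878), Rational(-1, 5926))) = Add(Mul(-485, Rational(-1, 10360)), Mul(16971, Rational(-1, 5926))) = Add(Rational(97, 2072), Rational(-16971, 5926)) = Rational(-17294545, 6139336)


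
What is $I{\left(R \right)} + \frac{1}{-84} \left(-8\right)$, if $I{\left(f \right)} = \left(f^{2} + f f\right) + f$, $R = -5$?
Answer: $\frac{947}{21} \approx 45.095$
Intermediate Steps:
$I{\left(f \right)} = f + 2 f^{2}$ ($I{\left(f \right)} = \left(f^{2} + f^{2}\right) + f = 2 f^{2} + f = f + 2 f^{2}$)
$I{\left(R \right)} + \frac{1}{-84} \left(-8\right) = - 5 \left(1 + 2 \left(-5\right)\right) + \frac{1}{-84} \left(-8\right) = - 5 \left(1 - 10\right) - - \frac{2}{21} = \left(-5\right) \left(-9\right) + \frac{2}{21} = 45 + \frac{2}{21} = \frac{947}{21}$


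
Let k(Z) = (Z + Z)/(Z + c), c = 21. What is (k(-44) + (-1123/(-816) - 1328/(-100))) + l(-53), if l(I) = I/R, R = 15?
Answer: 7014061/469200 ≈ 14.949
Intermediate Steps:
l(I) = I/15
k(Z) = 2*Z/(21 + Z) (k(Z) = (Z + Z)/(Z + 21) = (2*Z)/(21 + Z) = 2*Z/(21 + Z))
(k(-44) + (-1123/(-816) - 1328/(-100))) + l(-53) = (2*(-44)/(21 - 44) + (-1123/(-816) - 1328/(-100))) + (1/15)*(-53) = (2*(-44)/(-23) + (-1123*(-1/816) - 1328*(-1/100))) - 53/15 = (2*(-44)*(-1/23) + (1123/816 + 332/25)) - 53/15 = (88/23 + 298987/20400) - 53/15 = 8671901/469200 - 53/15 = 7014061/469200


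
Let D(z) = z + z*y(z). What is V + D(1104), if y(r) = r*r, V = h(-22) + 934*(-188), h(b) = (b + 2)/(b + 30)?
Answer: 2690796747/2 ≈ 1.3454e+9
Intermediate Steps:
h(b) = (2 + b)/(30 + b)
V = -351189/2 (V = (2 - 22)/(30 - 22) + 934*(-188) = -20/8 - 175592 = (1/8)*(-20) - 175592 = -5/2 - 175592 = -351189/2 ≈ -1.7559e+5)
y(r) = r**2
D(z) = z + z**3 (D(z) = z + z*z**2 = z + z**3)
V + D(1104) = -351189/2 + (1104 + 1104**3) = -351189/2 + (1104 + 1345572864) = -351189/2 + 1345573968 = 2690796747/2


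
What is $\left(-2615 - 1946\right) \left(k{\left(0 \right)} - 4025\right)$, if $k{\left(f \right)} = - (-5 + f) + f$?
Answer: $18335220$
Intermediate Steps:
$k{\left(f \right)} = 5$ ($k{\left(f \right)} = \left(5 - f\right) + f = 5$)
$\left(-2615 - 1946\right) \left(k{\left(0 \right)} - 4025\right) = \left(-2615 - 1946\right) \left(5 - 4025\right) = \left(-4561\right) \left(-4020\right) = 18335220$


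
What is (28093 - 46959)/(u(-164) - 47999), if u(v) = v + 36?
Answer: 18866/48127 ≈ 0.39200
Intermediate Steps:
u(v) = 36 + v
(28093 - 46959)/(u(-164) - 47999) = (28093 - 46959)/((36 - 164) - 47999) = -18866/(-128 - 47999) = -18866/(-48127) = -18866*(-1/48127) = 18866/48127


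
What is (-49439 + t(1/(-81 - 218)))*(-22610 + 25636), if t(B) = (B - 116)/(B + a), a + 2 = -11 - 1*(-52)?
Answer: -174446910405/1166 ≈ -1.4961e+8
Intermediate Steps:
a = 39 (a = -2 + (-11 - 1*(-52)) = -2 + (-11 + 52) = -2 + 41 = 39)
t(B) = (-116 + B)/(39 + B) (t(B) = (B - 116)/(B + 39) = (-116 + B)/(39 + B))
(-49439 + t(1/(-81 - 218)))*(-22610 + 25636) = (-49439 + (-116 + 1/(-81 - 218))/(39 + 1/(-81 - 218)))*(-22610 + 25636) = (-49439 + (-116 + 1/(-299))/(39 + 1/(-299)))*3026 = (-49439 + (-116 - 1/299)/(39 - 1/299))*3026 = (-49439 - 34685/299/(11660/299))*3026 = (-49439 + (299/11660)*(-34685/299))*3026 = (-49439 - 6937/2332)*3026 = -115298685/2332*3026 = -174446910405/1166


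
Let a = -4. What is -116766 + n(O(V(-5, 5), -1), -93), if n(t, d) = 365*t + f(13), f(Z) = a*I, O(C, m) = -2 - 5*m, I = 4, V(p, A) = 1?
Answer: -115687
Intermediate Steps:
f(Z) = -16 (f(Z) = -4*4 = -16)
n(t, d) = -16 + 365*t (n(t, d) = 365*t - 16 = -16 + 365*t)
-116766 + n(O(V(-5, 5), -1), -93) = -116766 + (-16 + 365*(-2 - 5*(-1))) = -116766 + (-16 + 365*(-2 + 5)) = -116766 + (-16 + 365*3) = -116766 + (-16 + 1095) = -116766 + 1079 = -115687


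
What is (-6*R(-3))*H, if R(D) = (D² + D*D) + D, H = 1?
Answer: -90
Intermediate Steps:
R(D) = D + 2*D² (R(D) = (D² + D²) + D = 2*D² + D = D + 2*D²)
(-6*R(-3))*H = -(-18)*(1 + 2*(-3))*1 = -(-18)*(1 - 6)*1 = -(-18)*(-5)*1 = -6*15*1 = -90*1 = -90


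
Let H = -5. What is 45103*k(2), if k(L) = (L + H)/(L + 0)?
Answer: -135309/2 ≈ -67655.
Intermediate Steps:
k(L) = (-5 + L)/L (k(L) = (L - 5)/(L + 0) = (-5 + L)/L)
45103*k(2) = 45103*((-5 + 2)/2) = 45103*((½)*(-3)) = 45103*(-3/2) = -135309/2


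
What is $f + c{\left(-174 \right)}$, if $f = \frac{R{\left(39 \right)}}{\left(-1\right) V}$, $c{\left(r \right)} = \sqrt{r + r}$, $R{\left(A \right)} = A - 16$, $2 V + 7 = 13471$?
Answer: $- \frac{23}{6732} + 2 i \sqrt{87} \approx -0.0034165 + 18.655 i$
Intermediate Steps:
$V = 6732$ ($V = - \frac{7}{2} + \frac{1}{2} \cdot 13471 = - \frac{7}{2} + \frac{13471}{2} = 6732$)
$R{\left(A \right)} = -16 + A$ ($R{\left(A \right)} = A - 16 = -16 + A$)
$c{\left(r \right)} = \sqrt{2} \sqrt{r}$ ($c{\left(r \right)} = \sqrt{2 r} = \sqrt{2} \sqrt{r}$)
$f = - \frac{23}{6732}$ ($f = \frac{-16 + 39}{\left(-1\right) 6732} = \frac{23}{-6732} = 23 \left(- \frac{1}{6732}\right) = - \frac{23}{6732} \approx -0.0034165$)
$f + c{\left(-174 \right)} = - \frac{23}{6732} + \sqrt{2} \sqrt{-174} = - \frac{23}{6732} + \sqrt{2} i \sqrt{174} = - \frac{23}{6732} + 2 i \sqrt{87}$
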